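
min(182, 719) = 182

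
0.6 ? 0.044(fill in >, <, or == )>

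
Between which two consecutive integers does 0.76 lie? 0 and 1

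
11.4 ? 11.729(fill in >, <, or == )<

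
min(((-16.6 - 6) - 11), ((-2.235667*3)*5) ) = -33.6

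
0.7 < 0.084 False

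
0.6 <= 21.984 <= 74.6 True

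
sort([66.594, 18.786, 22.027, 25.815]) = [18.786, 22.027, 25.815, 66.594]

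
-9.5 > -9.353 False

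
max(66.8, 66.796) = 66.8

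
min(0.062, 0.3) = 0.062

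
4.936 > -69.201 True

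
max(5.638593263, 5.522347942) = 5.638593263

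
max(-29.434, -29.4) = -29.4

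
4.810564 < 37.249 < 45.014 True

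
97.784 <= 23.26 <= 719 False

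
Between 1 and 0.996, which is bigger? 1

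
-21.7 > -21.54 False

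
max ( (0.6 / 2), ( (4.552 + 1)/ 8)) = 0.694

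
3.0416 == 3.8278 False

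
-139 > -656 True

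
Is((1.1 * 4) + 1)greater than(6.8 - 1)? No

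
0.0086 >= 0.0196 False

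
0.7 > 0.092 True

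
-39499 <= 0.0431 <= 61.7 True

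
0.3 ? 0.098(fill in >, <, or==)>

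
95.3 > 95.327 False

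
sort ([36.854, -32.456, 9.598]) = [-32.456, 9.598, 36.854]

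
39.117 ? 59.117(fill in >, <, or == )<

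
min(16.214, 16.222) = 16.214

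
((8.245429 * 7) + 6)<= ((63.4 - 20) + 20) False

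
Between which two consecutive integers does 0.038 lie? 0 and 1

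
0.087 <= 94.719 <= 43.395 False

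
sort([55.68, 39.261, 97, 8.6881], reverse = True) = [97, 55.68, 39.261, 8.6881]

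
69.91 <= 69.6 False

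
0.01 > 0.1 False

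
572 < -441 False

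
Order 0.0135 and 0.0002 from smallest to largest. 0.0002, 0.0135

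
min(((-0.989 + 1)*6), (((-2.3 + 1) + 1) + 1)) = 0.066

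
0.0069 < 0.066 True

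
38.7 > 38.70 False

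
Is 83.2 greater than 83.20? No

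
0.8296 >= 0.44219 True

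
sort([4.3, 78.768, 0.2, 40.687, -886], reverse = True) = [78.768, 40.687, 4.3, 0.2, -886]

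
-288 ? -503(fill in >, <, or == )>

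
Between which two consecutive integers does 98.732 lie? 98 and 99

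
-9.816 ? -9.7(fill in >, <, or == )<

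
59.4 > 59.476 False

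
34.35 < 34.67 True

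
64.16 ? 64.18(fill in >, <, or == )<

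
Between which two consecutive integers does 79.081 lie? 79 and 80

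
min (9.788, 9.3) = 9.3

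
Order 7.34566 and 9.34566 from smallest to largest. 7.34566, 9.34566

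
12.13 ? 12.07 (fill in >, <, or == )>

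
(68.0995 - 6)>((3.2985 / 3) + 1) True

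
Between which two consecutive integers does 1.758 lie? 1 and 2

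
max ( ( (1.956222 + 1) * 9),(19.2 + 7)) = 26.605998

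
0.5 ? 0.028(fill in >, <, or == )>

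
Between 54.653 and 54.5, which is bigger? 54.653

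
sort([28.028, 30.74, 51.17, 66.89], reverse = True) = [66.89, 51.17, 30.74, 28.028]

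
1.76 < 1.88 True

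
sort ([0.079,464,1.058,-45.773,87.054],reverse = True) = [464,87.054,1.058,0.079,-45.773]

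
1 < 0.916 False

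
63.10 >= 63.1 True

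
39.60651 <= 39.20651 False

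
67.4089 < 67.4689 True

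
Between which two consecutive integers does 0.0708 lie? 0 and 1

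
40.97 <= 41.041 True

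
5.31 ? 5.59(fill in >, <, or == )<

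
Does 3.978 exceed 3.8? Yes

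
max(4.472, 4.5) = 4.5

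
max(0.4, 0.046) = 0.4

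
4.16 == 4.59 False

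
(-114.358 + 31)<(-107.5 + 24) False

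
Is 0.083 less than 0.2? Yes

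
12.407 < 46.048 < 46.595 True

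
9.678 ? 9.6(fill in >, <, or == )>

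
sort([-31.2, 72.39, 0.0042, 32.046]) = [-31.2, 0.0042, 32.046, 72.39]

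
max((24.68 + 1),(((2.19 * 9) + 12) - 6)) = 25.71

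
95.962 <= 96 True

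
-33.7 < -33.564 True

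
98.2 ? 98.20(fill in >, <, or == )==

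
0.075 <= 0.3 True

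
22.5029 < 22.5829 True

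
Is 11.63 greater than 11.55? Yes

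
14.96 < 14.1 False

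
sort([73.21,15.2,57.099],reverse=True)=[73.21,57.099,15.2]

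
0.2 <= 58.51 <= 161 True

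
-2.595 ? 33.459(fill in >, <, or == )<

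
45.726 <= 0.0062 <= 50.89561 False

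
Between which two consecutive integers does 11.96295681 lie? 11 and 12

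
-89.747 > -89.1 False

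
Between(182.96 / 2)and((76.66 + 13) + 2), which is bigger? ((76.66 + 13) + 2)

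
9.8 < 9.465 False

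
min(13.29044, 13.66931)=13.29044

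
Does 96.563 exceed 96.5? Yes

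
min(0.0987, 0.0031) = 0.0031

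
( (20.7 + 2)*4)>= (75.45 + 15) True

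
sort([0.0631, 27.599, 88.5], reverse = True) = [88.5, 27.599, 0.0631]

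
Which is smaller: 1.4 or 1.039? 1.039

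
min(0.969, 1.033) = 0.969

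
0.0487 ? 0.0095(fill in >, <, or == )>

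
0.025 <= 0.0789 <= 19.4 True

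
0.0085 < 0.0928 True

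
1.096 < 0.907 False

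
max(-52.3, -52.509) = -52.3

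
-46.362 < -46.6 False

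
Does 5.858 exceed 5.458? Yes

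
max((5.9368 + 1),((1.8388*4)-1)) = 6.9368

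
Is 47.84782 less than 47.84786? Yes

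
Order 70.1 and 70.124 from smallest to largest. 70.1, 70.124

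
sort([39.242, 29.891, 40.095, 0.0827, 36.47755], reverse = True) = [40.095, 39.242, 36.47755, 29.891, 0.0827]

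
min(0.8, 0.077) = 0.077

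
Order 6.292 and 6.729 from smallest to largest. 6.292, 6.729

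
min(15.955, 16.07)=15.955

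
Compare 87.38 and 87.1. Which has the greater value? 87.38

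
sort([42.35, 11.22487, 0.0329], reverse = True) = [42.35, 11.22487, 0.0329]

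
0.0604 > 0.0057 True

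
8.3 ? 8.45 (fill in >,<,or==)<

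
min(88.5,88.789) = 88.5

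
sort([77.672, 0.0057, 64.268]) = [0.0057, 64.268, 77.672]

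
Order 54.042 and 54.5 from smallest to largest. 54.042, 54.5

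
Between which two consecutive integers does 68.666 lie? 68 and 69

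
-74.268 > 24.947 False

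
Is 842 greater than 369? Yes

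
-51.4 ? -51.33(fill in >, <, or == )<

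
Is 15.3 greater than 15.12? Yes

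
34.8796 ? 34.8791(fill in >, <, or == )>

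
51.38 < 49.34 False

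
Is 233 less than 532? Yes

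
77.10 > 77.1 False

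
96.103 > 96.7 False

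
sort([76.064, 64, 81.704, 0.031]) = [0.031, 64, 76.064, 81.704]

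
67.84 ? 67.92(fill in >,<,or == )<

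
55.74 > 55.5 True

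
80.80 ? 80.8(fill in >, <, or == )==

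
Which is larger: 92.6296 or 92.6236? 92.6296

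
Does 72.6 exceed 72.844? No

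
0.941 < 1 True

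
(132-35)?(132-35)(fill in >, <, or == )==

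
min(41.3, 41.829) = 41.3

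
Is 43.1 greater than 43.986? No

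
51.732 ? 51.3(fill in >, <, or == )>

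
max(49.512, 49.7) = 49.7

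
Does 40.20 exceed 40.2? No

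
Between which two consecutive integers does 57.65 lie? 57 and 58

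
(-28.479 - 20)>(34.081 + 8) False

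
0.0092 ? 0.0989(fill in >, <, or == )<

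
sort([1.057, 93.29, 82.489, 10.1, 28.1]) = [1.057, 10.1, 28.1, 82.489, 93.29]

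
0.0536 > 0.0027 True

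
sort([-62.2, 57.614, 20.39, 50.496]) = [-62.2, 20.39, 50.496, 57.614]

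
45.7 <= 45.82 True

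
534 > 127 True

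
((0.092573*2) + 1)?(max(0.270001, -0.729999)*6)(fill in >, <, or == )<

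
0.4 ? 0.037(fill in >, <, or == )>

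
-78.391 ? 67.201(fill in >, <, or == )<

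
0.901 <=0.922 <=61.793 True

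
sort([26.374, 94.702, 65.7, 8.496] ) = [8.496, 26.374, 65.7, 94.702]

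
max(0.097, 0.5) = 0.5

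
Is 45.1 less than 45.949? Yes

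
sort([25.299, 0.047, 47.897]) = [0.047, 25.299, 47.897]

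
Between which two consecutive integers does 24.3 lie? 24 and 25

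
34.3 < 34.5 True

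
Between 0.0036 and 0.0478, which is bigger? 0.0478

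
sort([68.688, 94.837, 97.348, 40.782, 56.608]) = [40.782, 56.608, 68.688, 94.837, 97.348]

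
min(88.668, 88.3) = 88.3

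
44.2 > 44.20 False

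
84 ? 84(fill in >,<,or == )==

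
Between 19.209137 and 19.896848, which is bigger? 19.896848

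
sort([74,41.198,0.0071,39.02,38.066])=[0.0071,38.066,39.02,41.198,74]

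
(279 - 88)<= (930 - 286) True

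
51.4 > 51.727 False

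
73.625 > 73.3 True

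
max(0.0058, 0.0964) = 0.0964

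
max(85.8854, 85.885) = 85.8854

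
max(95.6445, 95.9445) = 95.9445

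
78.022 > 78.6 False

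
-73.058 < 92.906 True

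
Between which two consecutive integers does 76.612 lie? 76 and 77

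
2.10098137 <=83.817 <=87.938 True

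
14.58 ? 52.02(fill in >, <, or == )<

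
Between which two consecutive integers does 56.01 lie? 56 and 57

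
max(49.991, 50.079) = 50.079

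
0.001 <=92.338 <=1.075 False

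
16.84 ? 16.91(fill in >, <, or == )<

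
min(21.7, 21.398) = 21.398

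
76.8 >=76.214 True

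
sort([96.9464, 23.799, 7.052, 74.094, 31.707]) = [7.052, 23.799, 31.707, 74.094, 96.9464]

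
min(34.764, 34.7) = 34.7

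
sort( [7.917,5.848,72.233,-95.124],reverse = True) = [72.233,7.917,5.848,-95.124]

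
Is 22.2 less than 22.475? Yes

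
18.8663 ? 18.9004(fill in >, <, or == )<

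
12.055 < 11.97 False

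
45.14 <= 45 False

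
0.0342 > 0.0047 True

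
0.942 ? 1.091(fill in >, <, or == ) <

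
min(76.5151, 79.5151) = 76.5151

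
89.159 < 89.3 True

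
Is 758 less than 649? No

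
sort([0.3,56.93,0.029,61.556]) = [0.029,0.3,56.93,61.556]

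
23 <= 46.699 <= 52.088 True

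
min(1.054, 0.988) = 0.988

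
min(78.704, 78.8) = 78.704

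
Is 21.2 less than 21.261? Yes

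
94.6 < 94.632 True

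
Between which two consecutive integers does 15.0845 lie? 15 and 16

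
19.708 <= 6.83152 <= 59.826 False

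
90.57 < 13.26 False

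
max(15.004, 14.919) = 15.004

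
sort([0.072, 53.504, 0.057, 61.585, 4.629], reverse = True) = [61.585, 53.504, 4.629, 0.072, 0.057]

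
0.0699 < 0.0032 False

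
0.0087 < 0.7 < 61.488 True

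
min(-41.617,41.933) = -41.617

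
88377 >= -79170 True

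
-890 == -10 False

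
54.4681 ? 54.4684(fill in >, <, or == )<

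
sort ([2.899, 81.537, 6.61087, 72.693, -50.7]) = [-50.7, 2.899, 6.61087, 72.693, 81.537]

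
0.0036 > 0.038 False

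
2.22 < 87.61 True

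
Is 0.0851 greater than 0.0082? Yes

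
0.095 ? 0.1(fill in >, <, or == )<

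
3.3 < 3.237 False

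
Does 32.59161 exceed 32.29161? Yes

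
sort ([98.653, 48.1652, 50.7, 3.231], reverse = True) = [98.653, 50.7, 48.1652, 3.231]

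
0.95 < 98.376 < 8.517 False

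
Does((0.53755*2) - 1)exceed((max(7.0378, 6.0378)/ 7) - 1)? Yes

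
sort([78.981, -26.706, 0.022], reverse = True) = [78.981, 0.022, -26.706]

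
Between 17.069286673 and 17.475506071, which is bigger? 17.475506071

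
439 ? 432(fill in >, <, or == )>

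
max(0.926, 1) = 1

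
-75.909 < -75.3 True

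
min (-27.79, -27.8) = -27.8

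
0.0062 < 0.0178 True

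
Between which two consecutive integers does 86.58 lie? 86 and 87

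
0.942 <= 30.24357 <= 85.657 True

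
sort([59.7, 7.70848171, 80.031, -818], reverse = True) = [80.031, 59.7, 7.70848171, -818]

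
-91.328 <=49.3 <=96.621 True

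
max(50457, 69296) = 69296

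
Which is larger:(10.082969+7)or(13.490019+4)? (13.490019+4)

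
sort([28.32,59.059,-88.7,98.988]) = [-88.7,28.32,59.059,98.988]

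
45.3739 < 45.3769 True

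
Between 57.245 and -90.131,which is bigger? 57.245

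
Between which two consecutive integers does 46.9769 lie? 46 and 47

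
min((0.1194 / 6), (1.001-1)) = 0.001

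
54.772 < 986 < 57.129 False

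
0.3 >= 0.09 True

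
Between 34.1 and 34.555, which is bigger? 34.555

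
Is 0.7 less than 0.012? No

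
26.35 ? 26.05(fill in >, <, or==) >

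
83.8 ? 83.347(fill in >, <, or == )>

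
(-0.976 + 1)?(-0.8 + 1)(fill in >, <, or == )<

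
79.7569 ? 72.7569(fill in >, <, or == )>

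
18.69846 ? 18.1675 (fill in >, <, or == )>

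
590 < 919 True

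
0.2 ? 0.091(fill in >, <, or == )>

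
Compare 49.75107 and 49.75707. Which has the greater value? 49.75707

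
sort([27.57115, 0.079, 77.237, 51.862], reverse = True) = [77.237, 51.862, 27.57115, 0.079]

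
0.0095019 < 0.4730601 True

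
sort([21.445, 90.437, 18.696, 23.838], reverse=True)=[90.437, 23.838, 21.445, 18.696]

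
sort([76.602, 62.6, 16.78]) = [16.78, 62.6, 76.602]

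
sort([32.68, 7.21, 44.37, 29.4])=[7.21, 29.4, 32.68, 44.37]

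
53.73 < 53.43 False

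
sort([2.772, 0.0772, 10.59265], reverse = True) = [10.59265, 2.772, 0.0772]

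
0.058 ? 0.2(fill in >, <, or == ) <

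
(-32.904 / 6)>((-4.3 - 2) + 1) False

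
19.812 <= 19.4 False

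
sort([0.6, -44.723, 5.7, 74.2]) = [-44.723, 0.6, 5.7, 74.2]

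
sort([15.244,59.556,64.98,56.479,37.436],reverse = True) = [64.98,59.556,56.479,37.436,15.244]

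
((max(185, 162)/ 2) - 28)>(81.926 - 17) False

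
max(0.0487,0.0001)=0.0487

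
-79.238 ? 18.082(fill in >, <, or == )<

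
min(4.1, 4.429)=4.1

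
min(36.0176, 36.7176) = 36.0176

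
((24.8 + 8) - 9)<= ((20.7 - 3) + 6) False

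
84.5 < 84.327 False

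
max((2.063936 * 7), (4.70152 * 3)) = 14.447552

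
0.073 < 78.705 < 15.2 False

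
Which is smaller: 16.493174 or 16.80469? 16.493174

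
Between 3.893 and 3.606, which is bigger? 3.893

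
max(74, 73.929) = 74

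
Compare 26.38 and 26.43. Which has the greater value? 26.43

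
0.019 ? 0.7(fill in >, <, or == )<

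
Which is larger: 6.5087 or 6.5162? 6.5162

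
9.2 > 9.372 False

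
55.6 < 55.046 False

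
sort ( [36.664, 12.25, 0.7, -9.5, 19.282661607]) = [-9.5, 0.7, 12.25, 19.282661607, 36.664]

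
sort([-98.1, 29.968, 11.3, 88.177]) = [-98.1, 11.3, 29.968, 88.177]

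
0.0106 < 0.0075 False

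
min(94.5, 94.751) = 94.5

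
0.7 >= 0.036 True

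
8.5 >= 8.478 True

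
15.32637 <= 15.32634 False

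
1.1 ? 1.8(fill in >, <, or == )<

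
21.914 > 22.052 False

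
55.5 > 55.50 False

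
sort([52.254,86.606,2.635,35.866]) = [2.635,35.866,52.254,86.606]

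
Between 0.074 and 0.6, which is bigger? 0.6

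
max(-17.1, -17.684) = -17.1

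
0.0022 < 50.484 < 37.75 False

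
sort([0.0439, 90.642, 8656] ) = [0.0439, 90.642, 8656]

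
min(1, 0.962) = 0.962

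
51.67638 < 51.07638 False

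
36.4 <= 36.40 True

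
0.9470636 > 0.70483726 True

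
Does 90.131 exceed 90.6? No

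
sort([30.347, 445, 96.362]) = [30.347, 96.362, 445]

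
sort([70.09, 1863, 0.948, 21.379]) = [0.948, 21.379, 70.09, 1863]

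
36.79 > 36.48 True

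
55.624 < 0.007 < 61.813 False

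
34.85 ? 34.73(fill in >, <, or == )>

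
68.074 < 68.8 True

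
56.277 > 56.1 True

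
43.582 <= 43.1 False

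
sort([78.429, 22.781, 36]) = [22.781, 36, 78.429]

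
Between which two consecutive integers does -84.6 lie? -85 and -84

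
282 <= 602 True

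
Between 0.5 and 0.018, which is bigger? 0.5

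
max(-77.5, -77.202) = -77.202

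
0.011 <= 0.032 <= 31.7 True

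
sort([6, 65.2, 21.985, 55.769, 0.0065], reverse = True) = [65.2, 55.769, 21.985, 6, 0.0065]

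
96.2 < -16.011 False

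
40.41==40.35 False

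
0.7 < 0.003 False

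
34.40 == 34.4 True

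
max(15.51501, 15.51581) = 15.51581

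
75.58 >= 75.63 False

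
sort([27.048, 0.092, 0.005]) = [0.005, 0.092, 27.048]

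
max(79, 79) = 79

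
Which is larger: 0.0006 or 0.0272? 0.0272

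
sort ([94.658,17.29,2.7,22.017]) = [2.7,17.29,22.017,94.658]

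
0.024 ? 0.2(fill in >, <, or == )<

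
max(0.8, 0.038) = 0.8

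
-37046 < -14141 True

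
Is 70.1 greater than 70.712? No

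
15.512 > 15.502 True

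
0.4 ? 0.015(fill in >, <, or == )>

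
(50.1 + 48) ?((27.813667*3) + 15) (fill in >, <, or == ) <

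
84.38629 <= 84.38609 False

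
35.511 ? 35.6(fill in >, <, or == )<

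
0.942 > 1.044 False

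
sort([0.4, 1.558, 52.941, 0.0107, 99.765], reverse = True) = [99.765, 52.941, 1.558, 0.4, 0.0107]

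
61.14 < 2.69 False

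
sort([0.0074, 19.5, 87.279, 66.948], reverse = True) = [87.279, 66.948, 19.5, 0.0074]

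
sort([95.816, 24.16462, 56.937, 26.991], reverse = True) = [95.816, 56.937, 26.991, 24.16462]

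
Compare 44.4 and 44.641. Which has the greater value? 44.641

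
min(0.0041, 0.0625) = 0.0041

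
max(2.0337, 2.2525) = 2.2525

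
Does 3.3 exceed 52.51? No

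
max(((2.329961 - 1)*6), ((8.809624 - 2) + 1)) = 7.979766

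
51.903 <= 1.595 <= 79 False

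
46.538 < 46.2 False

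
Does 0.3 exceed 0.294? Yes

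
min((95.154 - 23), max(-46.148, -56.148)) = -46.148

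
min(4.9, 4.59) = 4.59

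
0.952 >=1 False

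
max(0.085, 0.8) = 0.8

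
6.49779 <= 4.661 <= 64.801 False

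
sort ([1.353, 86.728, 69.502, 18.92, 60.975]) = [1.353, 18.92, 60.975, 69.502, 86.728]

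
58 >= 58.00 True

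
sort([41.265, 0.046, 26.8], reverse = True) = [41.265, 26.8, 0.046]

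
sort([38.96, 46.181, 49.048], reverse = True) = [49.048, 46.181, 38.96]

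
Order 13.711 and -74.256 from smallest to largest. -74.256, 13.711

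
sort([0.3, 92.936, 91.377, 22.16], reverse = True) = [92.936, 91.377, 22.16, 0.3]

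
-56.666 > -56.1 False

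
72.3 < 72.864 True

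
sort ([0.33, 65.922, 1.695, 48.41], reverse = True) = [65.922, 48.41, 1.695, 0.33]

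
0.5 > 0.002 True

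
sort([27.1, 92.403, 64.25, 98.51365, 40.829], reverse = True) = [98.51365, 92.403, 64.25, 40.829, 27.1]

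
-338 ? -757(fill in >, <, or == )>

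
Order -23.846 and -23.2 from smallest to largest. -23.846, -23.2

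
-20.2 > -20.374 True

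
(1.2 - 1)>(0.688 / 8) True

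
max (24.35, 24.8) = 24.8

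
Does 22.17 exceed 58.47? No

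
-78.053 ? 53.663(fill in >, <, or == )<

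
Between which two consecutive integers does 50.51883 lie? 50 and 51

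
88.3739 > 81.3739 True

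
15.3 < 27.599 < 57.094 True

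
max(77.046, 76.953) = 77.046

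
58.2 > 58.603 False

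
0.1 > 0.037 True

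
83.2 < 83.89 True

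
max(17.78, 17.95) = 17.95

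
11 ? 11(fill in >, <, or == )==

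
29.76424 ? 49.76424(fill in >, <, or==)<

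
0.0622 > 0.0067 True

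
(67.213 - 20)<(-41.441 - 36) False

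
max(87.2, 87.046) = 87.2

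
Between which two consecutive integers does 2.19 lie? 2 and 3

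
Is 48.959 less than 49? Yes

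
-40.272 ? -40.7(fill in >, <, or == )>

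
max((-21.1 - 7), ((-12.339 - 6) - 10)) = -28.1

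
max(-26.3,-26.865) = -26.3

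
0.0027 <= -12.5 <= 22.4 False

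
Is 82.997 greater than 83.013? No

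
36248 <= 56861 True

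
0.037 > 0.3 False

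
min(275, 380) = 275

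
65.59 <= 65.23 False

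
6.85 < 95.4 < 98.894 True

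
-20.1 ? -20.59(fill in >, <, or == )>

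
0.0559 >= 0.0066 True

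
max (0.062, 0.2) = 0.2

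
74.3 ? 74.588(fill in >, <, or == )<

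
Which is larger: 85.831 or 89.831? 89.831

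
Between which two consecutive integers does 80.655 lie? 80 and 81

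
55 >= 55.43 False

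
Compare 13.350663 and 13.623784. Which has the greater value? 13.623784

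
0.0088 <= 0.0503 True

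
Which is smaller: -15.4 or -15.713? -15.713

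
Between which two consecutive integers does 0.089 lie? 0 and 1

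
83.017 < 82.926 False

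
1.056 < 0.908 False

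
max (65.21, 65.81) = 65.81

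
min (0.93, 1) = 0.93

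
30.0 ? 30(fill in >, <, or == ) ==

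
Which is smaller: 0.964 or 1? 0.964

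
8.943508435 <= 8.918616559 False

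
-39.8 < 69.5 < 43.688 False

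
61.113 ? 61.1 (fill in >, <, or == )>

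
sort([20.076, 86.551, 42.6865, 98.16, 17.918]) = [17.918, 20.076, 42.6865, 86.551, 98.16]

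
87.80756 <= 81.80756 False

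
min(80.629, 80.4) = 80.4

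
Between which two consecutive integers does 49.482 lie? 49 and 50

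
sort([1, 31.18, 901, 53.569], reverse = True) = [901, 53.569, 31.18, 1]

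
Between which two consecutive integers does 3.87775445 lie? 3 and 4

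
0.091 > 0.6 False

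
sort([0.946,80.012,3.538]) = [0.946,3.538,80.012]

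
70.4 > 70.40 False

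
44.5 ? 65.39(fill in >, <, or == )<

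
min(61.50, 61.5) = 61.50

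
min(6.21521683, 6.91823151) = 6.21521683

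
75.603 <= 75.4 False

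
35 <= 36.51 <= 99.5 True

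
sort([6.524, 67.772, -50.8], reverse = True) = [67.772, 6.524, -50.8]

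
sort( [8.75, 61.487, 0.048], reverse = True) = [61.487, 8.75, 0.048]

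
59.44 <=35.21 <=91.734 False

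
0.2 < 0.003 False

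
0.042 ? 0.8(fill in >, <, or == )<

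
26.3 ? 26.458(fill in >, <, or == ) <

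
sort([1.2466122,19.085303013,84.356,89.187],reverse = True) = [89.187,84.356,19.085303013,1.2466122]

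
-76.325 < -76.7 False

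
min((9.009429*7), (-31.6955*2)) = -63.391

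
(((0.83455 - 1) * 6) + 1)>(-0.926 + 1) False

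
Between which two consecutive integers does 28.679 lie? 28 and 29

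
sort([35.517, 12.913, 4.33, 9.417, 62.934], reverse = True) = [62.934, 35.517, 12.913, 9.417, 4.33]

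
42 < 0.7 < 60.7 False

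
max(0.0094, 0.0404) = 0.0404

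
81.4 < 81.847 True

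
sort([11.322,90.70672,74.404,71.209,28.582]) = [11.322,28.582,71.209,74.404,90.70672]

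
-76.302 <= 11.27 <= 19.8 True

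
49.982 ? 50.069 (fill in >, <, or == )<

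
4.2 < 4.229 True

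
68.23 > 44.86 True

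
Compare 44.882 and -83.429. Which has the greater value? 44.882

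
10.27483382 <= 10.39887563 True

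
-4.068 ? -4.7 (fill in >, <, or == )>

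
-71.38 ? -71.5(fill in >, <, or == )>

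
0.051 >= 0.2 False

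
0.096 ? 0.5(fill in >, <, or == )<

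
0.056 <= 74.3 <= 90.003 True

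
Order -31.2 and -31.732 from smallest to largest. -31.732,-31.2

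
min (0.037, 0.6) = 0.037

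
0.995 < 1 True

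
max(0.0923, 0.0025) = 0.0923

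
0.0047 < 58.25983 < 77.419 True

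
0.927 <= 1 True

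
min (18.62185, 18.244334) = 18.244334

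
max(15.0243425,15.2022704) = 15.2022704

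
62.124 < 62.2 True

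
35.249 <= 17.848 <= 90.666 False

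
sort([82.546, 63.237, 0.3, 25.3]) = [0.3, 25.3, 63.237, 82.546]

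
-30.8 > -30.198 False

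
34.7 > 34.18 True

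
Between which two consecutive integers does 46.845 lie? 46 and 47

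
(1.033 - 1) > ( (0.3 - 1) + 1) False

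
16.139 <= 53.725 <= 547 True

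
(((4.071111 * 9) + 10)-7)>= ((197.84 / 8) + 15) False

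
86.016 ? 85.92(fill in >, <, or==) >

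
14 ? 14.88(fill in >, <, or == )<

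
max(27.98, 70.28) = 70.28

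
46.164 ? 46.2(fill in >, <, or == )<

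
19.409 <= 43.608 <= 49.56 True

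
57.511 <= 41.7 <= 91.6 False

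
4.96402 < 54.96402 True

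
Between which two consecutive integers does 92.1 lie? 92 and 93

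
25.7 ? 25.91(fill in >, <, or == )<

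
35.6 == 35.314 False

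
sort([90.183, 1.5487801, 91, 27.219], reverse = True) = [91, 90.183, 27.219, 1.5487801]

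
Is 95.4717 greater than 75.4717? Yes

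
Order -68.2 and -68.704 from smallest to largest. -68.704,-68.2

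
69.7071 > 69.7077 False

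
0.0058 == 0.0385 False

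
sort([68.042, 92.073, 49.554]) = [49.554, 68.042, 92.073]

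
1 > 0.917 True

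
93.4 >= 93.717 False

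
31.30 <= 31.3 True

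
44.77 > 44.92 False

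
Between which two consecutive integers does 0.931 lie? 0 and 1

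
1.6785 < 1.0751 False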